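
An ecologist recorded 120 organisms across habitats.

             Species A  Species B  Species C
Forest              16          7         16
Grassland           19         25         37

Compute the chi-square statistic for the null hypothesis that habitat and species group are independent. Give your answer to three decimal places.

Row totals: 39, 81. Column totals: 35, 32, 53. Grand total N = 120.
Expected counts (row total × column total / N):
  Forest, Species A: 39×35/120 = 11.3750
  Forest, Species B: 39×32/120 = 10.4000
  Forest, Species C: 39×53/120 = 17.2250
  Grassland, Species A: 81×35/120 = 23.6250
  Grassland, Species B: 81×32/120 = 21.6000
  Grassland, Species C: 81×53/120 = 35.7750
Contributions (O − E)²/E:
  (16 − 11.3750)²/11.3750 = 1.8805
  (7 − 10.4000)²/10.4000 = 1.1115
  (16 − 17.2250)²/17.2250 = 0.0871
  (19 − 23.6250)²/23.6250 = 0.9054
  (25 − 21.6000)²/21.6000 = 0.5352
  (37 − 35.7750)²/35.7750 = 0.0419
χ² = 1.8805 + 1.1115 + 0.0871 + 0.9054 + 0.5352 + 0.0419 = 4.562

4.562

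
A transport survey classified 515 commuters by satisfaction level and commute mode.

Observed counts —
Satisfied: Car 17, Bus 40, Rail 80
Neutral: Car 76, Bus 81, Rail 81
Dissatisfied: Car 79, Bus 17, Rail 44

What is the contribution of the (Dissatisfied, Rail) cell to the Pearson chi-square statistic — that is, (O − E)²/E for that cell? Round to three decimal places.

Row total (Dissatisfied) = 140; column total (Rail) = 205; N = 515.
Expected count E = 140 × 205 / 515 = 55.7282.
Contribution = (O − E)²/E = (44 − 55.7282)² / 55.7282 = 2.468.

2.468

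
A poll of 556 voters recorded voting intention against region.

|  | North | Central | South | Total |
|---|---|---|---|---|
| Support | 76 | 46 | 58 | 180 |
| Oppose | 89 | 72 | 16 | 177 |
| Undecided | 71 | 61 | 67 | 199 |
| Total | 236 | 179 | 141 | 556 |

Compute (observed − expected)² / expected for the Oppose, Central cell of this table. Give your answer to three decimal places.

3.957

Row total (Oppose) = 177; column total (Central) = 179; N = 556.
Expected count E = 177 × 179 / 556 = 56.9838.
Contribution = (O − E)²/E = (72 − 56.9838)² / 56.9838 = 3.957.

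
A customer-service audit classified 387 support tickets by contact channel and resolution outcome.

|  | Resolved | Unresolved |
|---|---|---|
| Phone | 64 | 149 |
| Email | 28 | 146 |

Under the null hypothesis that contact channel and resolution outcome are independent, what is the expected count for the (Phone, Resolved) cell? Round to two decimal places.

50.64

Row total (Phone) = 213; column total (Resolved) = 92; grand total N = 387.
Expected count = (row total × column total) / N = 213 × 92 / 387 = 50.64.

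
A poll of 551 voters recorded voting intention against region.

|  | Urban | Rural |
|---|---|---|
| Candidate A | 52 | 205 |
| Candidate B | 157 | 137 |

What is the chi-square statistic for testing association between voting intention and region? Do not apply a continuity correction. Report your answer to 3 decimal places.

64.076

Row totals: 257, 294. Column totals: 209, 342. Grand total N = 551.
Expected counts (row total × column total / N):
  Candidate A, Urban: 257×209/551 = 97.4828
  Candidate A, Rural: 257×342/551 = 159.5172
  Candidate B, Urban: 294×209/551 = 111.5172
  Candidate B, Rural: 294×342/551 = 182.4828
Contributions (O − E)²/E:
  (52 − 97.4828)²/97.4828 = 21.2210
  (205 − 159.5172)²/159.5172 = 12.9684
  (157 − 111.5172)²/111.5172 = 18.5504
  (137 − 182.4828)²/182.4828 = 11.3363
χ² = 21.2210 + 12.9684 + 18.5504 + 11.3363 = 64.076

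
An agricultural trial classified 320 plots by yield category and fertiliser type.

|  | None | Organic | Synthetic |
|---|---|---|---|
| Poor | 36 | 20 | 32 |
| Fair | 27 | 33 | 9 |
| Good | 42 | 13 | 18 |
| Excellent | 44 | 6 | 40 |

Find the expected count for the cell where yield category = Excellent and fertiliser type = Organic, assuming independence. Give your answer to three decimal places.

Row total (Excellent) = 90; column total (Organic) = 72; grand total N = 320.
Expected count = (row total × column total) / N = 90 × 72 / 320 = 20.250.

20.250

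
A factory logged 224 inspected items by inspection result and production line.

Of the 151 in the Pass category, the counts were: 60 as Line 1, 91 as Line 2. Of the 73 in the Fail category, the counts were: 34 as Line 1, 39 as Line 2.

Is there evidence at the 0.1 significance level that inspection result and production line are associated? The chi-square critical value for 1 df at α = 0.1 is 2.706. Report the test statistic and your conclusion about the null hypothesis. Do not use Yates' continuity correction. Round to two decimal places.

Row totals: 151, 73. Column totals: 94, 130. Grand total N = 224.
Expected counts (row total × column total / N):
  Pass, Line 1: 151×94/224 = 63.366
  Pass, Line 2: 151×130/224 = 87.634
  Fail, Line 1: 73×94/224 = 30.634
  Fail, Line 2: 73×130/224 = 42.366
Contributions (O − E)²/E:
  (60 − 63.366)²/63.366 = 0.1788
  (91 − 87.634)²/87.634 = 0.1293
  (34 − 30.634)²/30.634 = 0.3698
  (39 − 42.366)²/42.366 = 0.2674
χ² = 0.1788 + 0.1293 + 0.3698 + 0.2674 = 0.95
df = (2−1)(2−1) = 1. Since 0.95 < 2.706, fail to reject the null hypothesis of independence at α = 0.1.

0.95; fail to reject H₀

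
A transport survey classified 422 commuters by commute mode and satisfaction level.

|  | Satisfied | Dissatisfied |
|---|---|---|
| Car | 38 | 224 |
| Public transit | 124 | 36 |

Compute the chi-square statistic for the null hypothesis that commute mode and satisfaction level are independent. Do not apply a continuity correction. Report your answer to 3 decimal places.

166.676

Row totals: 262, 160. Column totals: 162, 260. Grand total N = 422.
Expected counts (row total × column total / N):
  Car, Satisfied: 262×162/422 = 100.5782
  Car, Dissatisfied: 262×260/422 = 161.4218
  Public transit, Satisfied: 160×162/422 = 61.4218
  Public transit, Dissatisfied: 160×260/422 = 98.5782
Contributions (O − E)²/E:
  (38 − 100.5782)²/100.5782 = 38.9352
  (224 − 161.4218)²/161.4218 = 24.2596
  (124 − 61.4218)²/61.4218 = 63.7564
  (36 − 98.5782)²/98.5782 = 39.7251
χ² = 38.9352 + 24.2596 + 63.7564 + 39.7251 = 166.676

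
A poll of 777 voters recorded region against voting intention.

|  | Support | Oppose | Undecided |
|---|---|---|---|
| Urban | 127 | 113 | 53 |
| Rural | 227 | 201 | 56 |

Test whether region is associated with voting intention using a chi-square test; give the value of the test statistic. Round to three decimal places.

6.431

Row totals: 293, 484. Column totals: 354, 314, 109. Grand total N = 777.
Expected counts (row total × column total / N):
  Urban, Support: 293×354/777 = 133.4903
  Urban, Oppose: 293×314/777 = 118.4067
  Urban, Undecided: 293×109/777 = 41.1030
  Rural, Support: 484×354/777 = 220.5097
  Rural, Oppose: 484×314/777 = 195.5933
  Rural, Undecided: 484×109/777 = 67.8970
Contributions (O − E)²/E:
  (127 − 133.4903)²/133.4903 = 0.3156
  (113 − 118.4067)²/118.4067 = 0.2469
  (53 − 41.1030)²/41.1030 = 3.4435
  (227 − 220.5097)²/220.5097 = 0.1910
  (201 − 195.5933)²/195.5933 = 0.1495
  (56 − 67.8970)²/67.8970 = 2.0846
χ² = 0.3156 + 0.2469 + 3.4435 + 0.1910 + 0.1495 + 2.0846 = 6.431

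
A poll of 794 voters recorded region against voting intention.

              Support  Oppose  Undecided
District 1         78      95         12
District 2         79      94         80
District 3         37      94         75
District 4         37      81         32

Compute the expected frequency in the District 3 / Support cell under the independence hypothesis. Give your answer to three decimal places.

Row total (District 3) = 206; column total (Support) = 231; grand total N = 794.
Expected count = (row total × column total) / N = 206 × 231 / 794 = 59.932.

59.932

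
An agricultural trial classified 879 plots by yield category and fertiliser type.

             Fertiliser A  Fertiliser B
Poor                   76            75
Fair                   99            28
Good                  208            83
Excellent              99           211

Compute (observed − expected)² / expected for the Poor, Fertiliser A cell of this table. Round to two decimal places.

0.56

Row total (Poor) = 151; column total (Fertiliser A) = 482; N = 879.
Expected count E = 151 × 482 / 879 = 82.801.
Contribution = (O − E)²/E = (76 − 82.801)² / 82.801 = 0.56.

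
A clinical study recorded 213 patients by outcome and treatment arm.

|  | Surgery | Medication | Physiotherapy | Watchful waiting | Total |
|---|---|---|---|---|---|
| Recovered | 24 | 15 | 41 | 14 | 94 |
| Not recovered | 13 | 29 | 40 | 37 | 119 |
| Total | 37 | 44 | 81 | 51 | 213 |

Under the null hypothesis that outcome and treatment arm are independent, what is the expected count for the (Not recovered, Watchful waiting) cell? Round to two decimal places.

28.49

Row total (Not recovered) = 119; column total (Watchful waiting) = 51; grand total N = 213.
Expected count = (row total × column total) / N = 119 × 51 / 213 = 28.49.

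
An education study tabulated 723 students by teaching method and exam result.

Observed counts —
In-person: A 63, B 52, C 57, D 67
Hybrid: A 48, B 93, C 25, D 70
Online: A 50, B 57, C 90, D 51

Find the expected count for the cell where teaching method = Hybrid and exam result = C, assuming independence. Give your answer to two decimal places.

Row total (Hybrid) = 236; column total (C) = 172; grand total N = 723.
Expected count = (row total × column total) / N = 236 × 172 / 723 = 56.14.

56.14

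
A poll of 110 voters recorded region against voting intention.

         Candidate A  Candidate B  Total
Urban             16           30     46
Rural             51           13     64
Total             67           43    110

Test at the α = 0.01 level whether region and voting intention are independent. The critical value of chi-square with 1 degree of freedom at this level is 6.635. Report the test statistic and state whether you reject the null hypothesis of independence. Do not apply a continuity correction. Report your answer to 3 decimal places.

Grand total N = 110.
Expected counts (row total × column total / N):
  Urban, Candidate A: 46×67/110 = 28.0182
  Urban, Candidate B: 46×43/110 = 17.9818
  Rural, Candidate A: 64×67/110 = 38.9818
  Rural, Candidate B: 64×43/110 = 25.0182
Contributions (O − E)²/E:
  (16 − 28.0182)²/28.0182 = 5.1551
  (30 − 17.9818)²/17.9818 = 8.0324
  (51 − 38.9818)²/38.9818 = 3.7052
  (13 − 25.0182)²/25.0182 = 5.7733
χ² = 5.1551 + 8.0324 + 3.7052 + 5.7733 = 22.666
df = (2−1)(2−1) = 1. Since 22.666 > 6.635, reject the null hypothesis of independence at α = 0.01.

22.666; reject H₀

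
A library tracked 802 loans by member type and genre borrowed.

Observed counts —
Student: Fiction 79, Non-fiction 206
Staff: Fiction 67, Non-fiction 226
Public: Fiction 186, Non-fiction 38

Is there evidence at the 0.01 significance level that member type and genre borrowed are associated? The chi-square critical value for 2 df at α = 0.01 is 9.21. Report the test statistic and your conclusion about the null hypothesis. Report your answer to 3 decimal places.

223.535; reject H₀

Row totals: 285, 293, 224. Column totals: 332, 470. Grand total N = 802.
Expected counts (row total × column total / N):
  Student, Fiction: 285×332/802 = 117.9800
  Student, Non-fiction: 285×470/802 = 167.0200
  Staff, Fiction: 293×332/802 = 121.2918
  Staff, Non-fiction: 293×470/802 = 171.7082
  Public, Fiction: 224×332/802 = 92.7282
  Public, Non-fiction: 224×470/802 = 131.2718
Contributions (O − E)²/E:
  (79 − 117.9800)²/117.9800 = 12.8788
  (206 − 167.0200)²/167.0200 = 9.0974
  (67 − 121.2918)²/121.2918 = 24.3017
  (226 − 171.7082)²/171.7082 = 17.1663
  (186 − 92.7282)²/92.7282 = 93.8186
  (38 − 131.2718)²/131.2718 = 66.2719
χ² = 12.8788 + 9.0974 + 24.3017 + 17.1663 + 93.8186 + 66.2719 = 223.535
df = (3−1)(2−1) = 2. Since 223.535 > 9.21, reject the null hypothesis of independence at α = 0.01.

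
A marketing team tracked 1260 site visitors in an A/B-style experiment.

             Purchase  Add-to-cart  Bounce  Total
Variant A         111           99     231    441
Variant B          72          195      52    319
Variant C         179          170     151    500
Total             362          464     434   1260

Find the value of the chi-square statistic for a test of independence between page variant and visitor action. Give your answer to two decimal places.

Grand total N = 1260.
Expected counts (row total × column total / N):
  Variant A, Purchase: 441×362/1260 = 126.700
  Variant A, Add-to-cart: 441×464/1260 = 162.400
  Variant A, Bounce: 441×434/1260 = 151.900
  Variant B, Purchase: 319×362/1260 = 91.649
  Variant B, Add-to-cart: 319×464/1260 = 117.473
  Variant B, Bounce: 319×434/1260 = 109.878
  Variant C, Purchase: 500×362/1260 = 143.651
  Variant C, Add-to-cart: 500×464/1260 = 184.127
  Variant C, Bounce: 500×434/1260 = 172.222
Contributions (O − E)²/E:
  (111 − 126.700)²/126.700 = 1.9455
  (99 − 162.400)²/162.400 = 24.7510
  (231 − 151.900)²/151.900 = 41.1903
  (72 − 91.649)²/91.649 = 4.2126
  (195 − 117.473)²/117.473 = 51.1644
  (52 − 109.878)²/109.878 = 30.4871
  (179 − 143.651)²/143.651 = 8.6985
  (170 − 184.127)²/184.127 = 1.0839
  (151 − 172.222)²/172.222 = 2.6151
χ² = 1.9455 + 24.7510 + 41.1903 + 4.2126 + 51.1644 + 30.4871 + 8.6985 + 1.0839 + 2.6151 = 166.15

166.15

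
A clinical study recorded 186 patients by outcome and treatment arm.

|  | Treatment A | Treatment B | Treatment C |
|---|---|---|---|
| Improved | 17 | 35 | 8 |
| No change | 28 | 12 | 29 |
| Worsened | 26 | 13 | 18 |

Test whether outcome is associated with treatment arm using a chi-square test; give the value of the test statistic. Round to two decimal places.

Row totals: 60, 69, 57. Column totals: 71, 60, 55. Grand total N = 186.
Expected counts (row total × column total / N):
  Improved, Treatment A: 60×71/186 = 22.903
  Improved, Treatment B: 60×60/186 = 19.355
  Improved, Treatment C: 60×55/186 = 17.742
  No change, Treatment A: 69×71/186 = 26.339
  No change, Treatment B: 69×60/186 = 22.258
  No change, Treatment C: 69×55/186 = 20.403
  Worsened, Treatment A: 57×71/186 = 21.758
  Worsened, Treatment B: 57×60/186 = 18.387
  Worsened, Treatment C: 57×55/186 = 16.855
Contributions (O − E)²/E:
  (17 − 22.903)²/22.903 = 1.5214
  (35 − 19.355)²/19.355 = 12.6461
  (8 − 17.742)²/17.742 = 5.3493
  (28 − 26.339)²/26.339 = 0.1047
  (12 − 22.258)²/22.258 = 4.7276
  (29 − 20.403)²/20.403 = 3.6224
  (26 − 21.758)²/21.758 = 0.8270
  (13 − 18.387)²/18.387 = 1.5783
  (18 − 16.855)²/16.855 = 0.0778
χ² = 1.5214 + 12.6461 + 5.3493 + 0.1047 + 4.7276 + 3.6224 + 0.8270 + 1.5783 + 0.0778 = 30.45

30.45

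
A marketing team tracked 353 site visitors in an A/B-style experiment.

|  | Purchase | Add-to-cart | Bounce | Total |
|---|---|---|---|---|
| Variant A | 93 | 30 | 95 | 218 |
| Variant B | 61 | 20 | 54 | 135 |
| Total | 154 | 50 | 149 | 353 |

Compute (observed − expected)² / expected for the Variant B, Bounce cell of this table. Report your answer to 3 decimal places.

Row total (Variant B) = 135; column total (Bounce) = 149; N = 353.
Expected count E = 135 × 149 / 353 = 56.9830.
Contribution = (O − E)²/E = (54 − 56.9830)² / 56.9830 = 0.156.

0.156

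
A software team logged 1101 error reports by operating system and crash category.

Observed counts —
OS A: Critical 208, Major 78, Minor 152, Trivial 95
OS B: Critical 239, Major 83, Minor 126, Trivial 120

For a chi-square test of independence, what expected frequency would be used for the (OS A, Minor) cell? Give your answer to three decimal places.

Row total (OS A) = 533; column total (Minor) = 278; grand total N = 1101.
Expected count = (row total × column total) / N = 533 × 278 / 1101 = 134.581.

134.581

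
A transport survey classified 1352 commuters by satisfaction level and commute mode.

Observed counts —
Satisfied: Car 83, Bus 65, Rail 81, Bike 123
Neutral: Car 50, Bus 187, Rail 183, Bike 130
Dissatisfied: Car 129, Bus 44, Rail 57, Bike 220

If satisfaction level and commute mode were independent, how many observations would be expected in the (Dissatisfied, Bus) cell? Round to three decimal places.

Row total (Dissatisfied) = 450; column total (Bus) = 296; grand total N = 1352.
Expected count = (row total × column total) / N = 450 × 296 / 1352 = 98.521.

98.521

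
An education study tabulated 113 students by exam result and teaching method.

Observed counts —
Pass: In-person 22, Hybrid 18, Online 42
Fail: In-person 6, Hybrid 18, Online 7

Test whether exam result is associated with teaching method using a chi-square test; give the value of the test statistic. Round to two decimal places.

Row totals: 82, 31. Column totals: 28, 36, 49. Grand total N = 113.
Expected counts (row total × column total / N):
  Pass, In-person: 82×28/113 = 20.319
  Pass, Hybrid: 82×36/113 = 26.124
  Pass, Online: 82×49/113 = 35.558
  Fail, In-person: 31×28/113 = 7.681
  Fail, Hybrid: 31×36/113 = 9.876
  Fail, Online: 31×49/113 = 13.442
Contributions (O − E)²/E:
  (22 − 20.319)²/20.319 = 0.1391
  (18 − 26.124)²/26.124 = 2.5264
  (42 − 35.558)²/35.558 = 1.1671
  (6 − 7.681)²/7.681 = 0.3679
  (18 − 9.876)²/9.876 = 6.6828
  (7 − 13.442)²/13.442 = 3.0873
χ² = 0.1391 + 2.5264 + 1.1671 + 0.3679 + 6.6828 + 3.0873 = 13.97

13.97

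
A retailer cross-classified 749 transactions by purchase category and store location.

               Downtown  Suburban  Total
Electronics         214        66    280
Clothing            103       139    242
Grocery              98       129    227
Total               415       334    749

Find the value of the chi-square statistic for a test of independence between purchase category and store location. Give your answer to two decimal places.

79.99

Grand total N = 749.
Expected counts (row total × column total / N):
  Electronics, Downtown: 280×415/749 = 155.140
  Electronics, Suburban: 280×334/749 = 124.860
  Clothing, Downtown: 242×415/749 = 134.085
  Clothing, Suburban: 242×334/749 = 107.915
  Grocery, Downtown: 227×415/749 = 125.774
  Grocery, Suburban: 227×334/749 = 101.226
Contributions (O − E)²/E:
  (214 − 155.140)²/155.140 = 22.3314
  (66 − 124.860)²/124.860 = 27.7471
  (103 − 134.085)²/134.085 = 7.2065
  (139 − 107.915)²/107.915 = 8.9541
  (98 − 125.774)²/125.774 = 6.1332
  (129 − 101.226)²/101.226 = 7.6205
χ² = 22.3314 + 27.7471 + 7.2065 + 8.9541 + 6.1332 + 7.6205 = 79.99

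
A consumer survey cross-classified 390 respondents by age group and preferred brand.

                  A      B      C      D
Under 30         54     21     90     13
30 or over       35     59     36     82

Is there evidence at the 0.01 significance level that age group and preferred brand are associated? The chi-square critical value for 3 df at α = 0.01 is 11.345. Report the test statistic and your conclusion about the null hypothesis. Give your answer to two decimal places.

93.11; reject H₀

Row totals: 178, 212. Column totals: 89, 80, 126, 95. Grand total N = 390.
Expected counts (row total × column total / N):
  Under 30, A: 178×89/390 = 40.621
  Under 30, B: 178×80/390 = 36.513
  Under 30, C: 178×126/390 = 57.508
  Under 30, D: 178×95/390 = 43.359
  30 or over, A: 212×89/390 = 48.379
  30 or over, B: 212×80/390 = 43.487
  30 or over, C: 212×126/390 = 68.492
  30 or over, D: 212×95/390 = 51.641
Contributions (O − E)²/E:
  (54 − 40.621)²/40.621 = 4.4065
  (21 − 36.513)²/36.513 = 6.5909
  (90 − 57.508)²/57.508 = 18.3580
  (13 − 43.359)²/43.359 = 21.2567
  (35 − 48.379)²/48.379 = 3.6999
  (59 − 43.487)²/43.487 = 5.5339
  (36 − 68.492)²/68.492 = 15.4139
  (82 − 51.641)²/51.641 = 17.8476
χ² = 4.4065 + 6.5909 + 18.3580 + 21.2567 + 3.6999 + 5.5339 + 15.4139 + 17.8476 = 93.11
df = (2−1)(4−1) = 3. Since 93.11 > 11.345, reject the null hypothesis of independence at α = 0.01.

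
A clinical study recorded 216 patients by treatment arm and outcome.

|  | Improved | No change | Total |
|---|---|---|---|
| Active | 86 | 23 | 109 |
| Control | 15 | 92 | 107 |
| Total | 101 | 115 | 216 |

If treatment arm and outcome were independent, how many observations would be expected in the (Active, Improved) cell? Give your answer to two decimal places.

50.97

Row total (Active) = 109; column total (Improved) = 101; grand total N = 216.
Expected count = (row total × column total) / N = 109 × 101 / 216 = 50.97.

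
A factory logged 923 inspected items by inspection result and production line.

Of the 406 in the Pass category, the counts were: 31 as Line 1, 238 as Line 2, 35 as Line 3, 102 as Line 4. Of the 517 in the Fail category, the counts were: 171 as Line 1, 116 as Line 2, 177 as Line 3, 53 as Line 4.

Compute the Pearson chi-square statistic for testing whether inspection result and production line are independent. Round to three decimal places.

Row totals: 406, 517. Column totals: 202, 354, 212, 155. Grand total N = 923.
Expected counts (row total × column total / N):
  Pass, Line 1: 406×202/923 = 88.85374
  Pass, Line 2: 406×354/923 = 155.71398
  Pass, Line 3: 406×212/923 = 93.25244
  Pass, Line 4: 406×155/923 = 68.17985
  Fail, Line 1: 517×202/923 = 113.14626
  Fail, Line 2: 517×354/923 = 198.28602
  Fail, Line 3: 517×212/923 = 118.74756
  Fail, Line 4: 517×155/923 = 86.82015
Contributions (O − E)²/E:
  (31 − 88.85374)²/88.85374 = 37.6693
  (238 − 155.71398)²/155.71398 = 43.4835
  (35 − 93.25244)²/93.25244 = 36.3888
  (102 − 68.17985)²/68.17985 = 16.7763
  (171 − 113.14626)²/113.14626 = 29.5817
  (116 − 198.28602)²/198.28602 = 34.1476
  (177 − 118.74756)²/118.74756 = 28.5761
  (53 − 86.82015)²/86.82015 = 13.1744
χ² = 37.6693 + 43.4835 + 36.3888 + 16.7763 + 29.5817 + 34.1476 + 28.5761 + 13.1744 = 239.798

239.798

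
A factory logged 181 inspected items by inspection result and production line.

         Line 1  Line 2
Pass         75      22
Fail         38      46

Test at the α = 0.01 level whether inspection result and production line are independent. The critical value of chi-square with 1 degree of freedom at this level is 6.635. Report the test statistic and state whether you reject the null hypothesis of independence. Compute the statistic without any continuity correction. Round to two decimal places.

Row totals: 97, 84. Column totals: 113, 68. Grand total N = 181.
Expected counts (row total × column total / N):
  Pass, Line 1: 97×113/181 = 60.558
  Pass, Line 2: 97×68/181 = 36.442
  Fail, Line 1: 84×113/181 = 52.442
  Fail, Line 2: 84×68/181 = 31.558
Contributions (O − E)²/E:
  (75 − 60.558)²/60.558 = 3.4442
  (22 − 36.442)²/36.442 = 5.7234
  (38 − 52.442)²/52.442 = 3.9772
  (46 − 31.558)²/31.558 = 6.6091
χ² = 3.4442 + 5.7234 + 3.9772 + 6.6091 = 19.75
df = (2−1)(2−1) = 1. Since 19.75 > 6.635, reject the null hypothesis of independence at α = 0.01.

19.75; reject H₀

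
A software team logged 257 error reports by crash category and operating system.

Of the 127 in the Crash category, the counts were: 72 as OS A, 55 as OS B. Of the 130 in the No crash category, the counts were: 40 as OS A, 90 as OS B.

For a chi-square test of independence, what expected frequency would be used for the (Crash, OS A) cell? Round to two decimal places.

55.35

Row total (Crash) = 127; column total (OS A) = 112; grand total N = 257.
Expected count = (row total × column total) / N = 127 × 112 / 257 = 55.35.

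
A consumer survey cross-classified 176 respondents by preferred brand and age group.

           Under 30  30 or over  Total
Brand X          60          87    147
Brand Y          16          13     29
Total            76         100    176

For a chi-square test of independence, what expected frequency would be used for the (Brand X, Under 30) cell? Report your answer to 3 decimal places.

63.477

Row total (Brand X) = 147; column total (Under 30) = 76; grand total N = 176.
Expected count = (row total × column total) / N = 147 × 76 / 176 = 63.477.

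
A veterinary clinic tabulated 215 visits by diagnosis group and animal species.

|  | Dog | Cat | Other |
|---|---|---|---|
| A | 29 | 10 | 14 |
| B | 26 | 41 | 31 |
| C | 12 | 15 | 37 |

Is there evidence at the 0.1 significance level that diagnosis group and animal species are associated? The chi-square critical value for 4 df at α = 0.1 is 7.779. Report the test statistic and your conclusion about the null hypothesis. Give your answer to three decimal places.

Row totals: 53, 98, 64. Column totals: 67, 66, 82. Grand total N = 215.
Expected counts (row total × column total / N):
  A, Dog: 53×67/215 = 16.5163
  A, Cat: 53×66/215 = 16.2698
  A, Other: 53×82/215 = 20.2140
  B, Dog: 98×67/215 = 30.5395
  B, Cat: 98×66/215 = 30.0837
  B, Other: 98×82/215 = 37.3767
  C, Dog: 64×67/215 = 19.9442
  C, Cat: 64×66/215 = 19.6465
  C, Other: 64×82/215 = 24.4093
Contributions (O − E)²/E:
  (29 − 16.5163)²/16.5163 = 9.4357
  (10 − 16.2698)²/16.2698 = 2.4162
  (14 − 20.2140)²/20.2140 = 1.9103
  (26 − 30.5395)²/30.5395 = 0.6748
  (41 − 30.0837)²/30.0837 = 3.9611
  (31 − 37.3767)²/37.3767 = 1.0879
  (12 − 19.9442)²/19.9442 = 3.1643
  (15 − 19.6465)²/19.6465 = 1.0989
  (37 − 24.4093)²/24.4093 = 6.4945
χ² = 9.4357 + 2.4162 + 1.9103 + 0.6748 + 3.9611 + 1.0879 + 3.1643 + 1.0989 + 6.4945 = 30.244
df = (3−1)(3−1) = 4. Since 30.244 > 7.779, reject the null hypothesis of independence at α = 0.1.

30.244; reject H₀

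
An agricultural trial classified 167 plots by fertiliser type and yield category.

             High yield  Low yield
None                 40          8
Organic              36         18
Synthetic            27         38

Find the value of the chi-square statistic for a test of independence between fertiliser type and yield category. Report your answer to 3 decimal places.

Row totals: 48, 54, 65. Column totals: 103, 64. Grand total N = 167.
Expected counts (row total × column total / N):
  None, High yield: 48×103/167 = 29.6048
  None, Low yield: 48×64/167 = 18.3952
  Organic, High yield: 54×103/167 = 33.3054
  Organic, Low yield: 54×64/167 = 20.6946
  Synthetic, High yield: 65×103/167 = 40.0898
  Synthetic, Low yield: 65×64/167 = 24.9102
Contributions (O − E)²/E:
  (40 − 29.6048)²/29.6048 = 3.6501
  (8 − 18.3952)²/18.3952 = 5.8744
  (36 − 33.3054)²/33.3054 = 0.2180
  (18 − 20.6946)²/20.6946 = 0.3509
  (27 − 40.0898)²/40.0898 = 4.2740
  (38 − 24.9102)²/24.9102 = 6.8784
χ² = 3.6501 + 5.8744 + 0.2180 + 0.3509 + 4.2740 + 6.8784 = 21.246

21.246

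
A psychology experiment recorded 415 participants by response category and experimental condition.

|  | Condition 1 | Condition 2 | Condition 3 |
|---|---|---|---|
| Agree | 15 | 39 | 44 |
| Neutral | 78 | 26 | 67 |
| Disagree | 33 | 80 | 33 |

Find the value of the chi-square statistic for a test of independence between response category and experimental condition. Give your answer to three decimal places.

Row totals: 98, 171, 146. Column totals: 126, 145, 144. Grand total N = 415.
Expected counts (row total × column total / N):
  Agree, Condition 1: 98×126/415 = 29.7542
  Agree, Condition 2: 98×145/415 = 34.2410
  Agree, Condition 3: 98×144/415 = 34.0048
  Neutral, Condition 1: 171×126/415 = 51.9181
  Neutral, Condition 2: 171×145/415 = 59.7470
  Neutral, Condition 3: 171×144/415 = 59.3349
  Disagree, Condition 1: 146×126/415 = 44.3277
  Disagree, Condition 2: 146×145/415 = 51.0120
  Disagree, Condition 3: 146×144/415 = 50.6602
Contributions (O − E)²/E:
  (15 − 29.7542)²/29.7542 = 7.3162
  (39 − 34.2410)²/34.2410 = 0.6614
  (44 − 34.0048)²/34.0048 = 2.9379
  (78 − 51.9181)²/51.9181 = 13.1027
  (26 − 59.7470)²/59.7470 = 19.0614
  (67 − 59.3349)²/59.3349 = 0.9902
  (33 − 44.3277)²/44.3277 = 2.8947
  (80 − 51.0120)²/51.0120 = 16.4727
  (33 − 50.6602)²/50.6602 = 6.1564
χ² = 7.3162 + 0.6614 + 2.9379 + 13.1027 + 19.0614 + 0.9902 + 2.8947 + 16.4727 + 6.1564 = 69.594

69.594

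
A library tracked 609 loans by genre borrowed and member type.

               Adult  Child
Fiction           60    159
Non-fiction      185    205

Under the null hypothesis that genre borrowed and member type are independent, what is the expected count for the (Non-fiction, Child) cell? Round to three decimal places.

233.103

Row total (Non-fiction) = 390; column total (Child) = 364; grand total N = 609.
Expected count = (row total × column total) / N = 390 × 364 / 609 = 233.103.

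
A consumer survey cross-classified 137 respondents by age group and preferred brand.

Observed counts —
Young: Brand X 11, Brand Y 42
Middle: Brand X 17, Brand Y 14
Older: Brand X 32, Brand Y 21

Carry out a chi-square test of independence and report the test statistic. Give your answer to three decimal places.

Row totals: 53, 31, 53. Column totals: 60, 77. Grand total N = 137.
Expected counts (row total × column total / N):
  Young, Brand X: 53×60/137 = 23.2117
  Young, Brand Y: 53×77/137 = 29.7883
  Middle, Brand X: 31×60/137 = 13.5766
  Middle, Brand Y: 31×77/137 = 17.4234
  Older, Brand X: 53×60/137 = 23.2117
  Older, Brand Y: 53×77/137 = 29.7883
Contributions (O − E)²/E:
  (11 − 23.2117)²/23.2117 = 6.4246
  (42 − 29.7883)²/29.7883 = 5.0062
  (17 − 13.5766)²/13.5766 = 0.8632
  (14 − 17.4234)²/17.4234 = 0.6726
  (32 − 23.2117)²/23.2117 = 3.3274
  (21 − 29.7883)²/29.7883 = 2.5928
χ² = 6.4246 + 5.0062 + 0.8632 + 0.6726 + 3.3274 + 2.5928 = 18.887

18.887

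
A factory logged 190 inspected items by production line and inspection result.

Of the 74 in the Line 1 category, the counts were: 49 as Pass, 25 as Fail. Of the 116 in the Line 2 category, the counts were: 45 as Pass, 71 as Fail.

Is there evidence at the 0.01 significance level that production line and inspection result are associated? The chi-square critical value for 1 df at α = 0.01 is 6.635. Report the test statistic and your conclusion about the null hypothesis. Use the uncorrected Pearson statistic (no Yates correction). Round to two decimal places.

Row totals: 74, 116. Column totals: 94, 96. Grand total N = 190.
Expected counts (row total × column total / N):
  Line 1, Pass: 74×94/190 = 36.611
  Line 1, Fail: 74×96/190 = 37.389
  Line 2, Pass: 116×94/190 = 57.389
  Line 2, Fail: 116×96/190 = 58.611
Contributions (O − E)²/E:
  (49 − 36.611)²/36.611 = 4.1924
  (25 − 37.389)²/37.389 = 4.1051
  (45 − 57.389)²/57.389 = 2.6745
  (71 − 58.611)²/58.611 = 2.6187
χ² = 4.1924 + 4.1051 + 2.6745 + 2.6187 = 13.59
df = (2−1)(2−1) = 1. Since 13.59 > 6.635, reject the null hypothesis of independence at α = 0.01.

13.59; reject H₀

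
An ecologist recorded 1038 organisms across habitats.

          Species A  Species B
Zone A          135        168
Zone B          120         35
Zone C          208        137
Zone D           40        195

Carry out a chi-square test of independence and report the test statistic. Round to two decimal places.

166.22

Row totals: 303, 155, 345, 235. Column totals: 503, 535. Grand total N = 1038.
Expected counts (row total × column total / N):
  Zone A, Species A: 303×503/1038 = 146.829
  Zone A, Species B: 303×535/1038 = 156.171
  Zone B, Species A: 155×503/1038 = 75.111
  Zone B, Species B: 155×535/1038 = 79.889
  Zone C, Species A: 345×503/1038 = 167.182
  Zone C, Species B: 345×535/1038 = 177.818
  Zone D, Species A: 235×503/1038 = 113.878
  Zone D, Species B: 235×535/1038 = 121.122
Contributions (O − E)²/E:
  (135 − 146.829)²/146.829 = 0.9530
  (168 − 156.171)²/156.171 = 0.8960
  (120 − 75.111)²/75.111 = 26.8273
  (35 − 79.889)²/79.889 = 25.2228
  (208 − 167.182)²/167.182 = 9.9658
  (137 − 177.818)²/177.818 = 9.3697
  (40 − 113.878)²/113.878 = 47.9281
  (195 − 121.122)²/121.122 = 45.0617
χ² = 0.9530 + 0.8960 + 26.8273 + 25.2228 + 9.9658 + 9.3697 + 47.9281 + 45.0617 = 166.22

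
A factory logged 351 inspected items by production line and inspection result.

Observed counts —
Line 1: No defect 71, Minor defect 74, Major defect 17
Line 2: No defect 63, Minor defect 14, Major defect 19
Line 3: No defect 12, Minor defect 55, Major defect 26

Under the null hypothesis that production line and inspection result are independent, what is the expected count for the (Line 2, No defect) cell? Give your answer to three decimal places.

39.932

Row total (Line 2) = 96; column total (No defect) = 146; grand total N = 351.
Expected count = (row total × column total) / N = 96 × 146 / 351 = 39.932.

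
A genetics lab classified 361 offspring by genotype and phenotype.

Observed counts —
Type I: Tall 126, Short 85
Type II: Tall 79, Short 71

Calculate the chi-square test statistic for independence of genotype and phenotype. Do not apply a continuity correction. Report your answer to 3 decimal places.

1.775

Row totals: 211, 150. Column totals: 205, 156. Grand total N = 361.
Expected counts (row total × column total / N):
  Type I, Tall: 211×205/361 = 119.8199
  Type I, Short: 211×156/361 = 91.1801
  Type II, Tall: 150×205/361 = 85.1801
  Type II, Short: 150×156/361 = 64.8199
Contributions (O − E)²/E:
  (126 − 119.8199)²/119.8199 = 0.3188
  (85 − 91.1801)²/91.1801 = 0.4189
  (79 − 85.1801)²/85.1801 = 0.4484
  (71 − 64.8199)²/64.8199 = 0.5892
χ² = 0.3188 + 0.4189 + 0.4484 + 0.5892 = 1.775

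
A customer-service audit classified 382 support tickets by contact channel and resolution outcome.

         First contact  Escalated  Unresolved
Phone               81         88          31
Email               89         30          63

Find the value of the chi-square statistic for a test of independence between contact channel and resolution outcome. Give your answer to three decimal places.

39.017

Row totals: 200, 182. Column totals: 170, 118, 94. Grand total N = 382.
Expected counts (row total × column total / N):
  Phone, First contact: 200×170/382 = 89.0052
  Phone, Escalated: 200×118/382 = 61.7801
  Phone, Unresolved: 200×94/382 = 49.2147
  Email, First contact: 182×170/382 = 80.9948
  Email, Escalated: 182×118/382 = 56.2199
  Email, Unresolved: 182×94/382 = 44.7853
Contributions (O − E)²/E:
  (81 − 89.0052)²/89.0052 = 0.7200
  (88 − 61.7801)²/61.7801 = 11.1279
  (31 − 49.2147)²/49.2147 = 6.7414
  (89 − 80.9948)²/80.9948 = 0.7912
  (30 − 56.2199)²/56.2199 = 12.2285
  (63 − 44.7853)²/44.7853 = 7.4081
χ² = 0.7200 + 11.1279 + 6.7414 + 0.7912 + 12.2285 + 7.4081 = 39.017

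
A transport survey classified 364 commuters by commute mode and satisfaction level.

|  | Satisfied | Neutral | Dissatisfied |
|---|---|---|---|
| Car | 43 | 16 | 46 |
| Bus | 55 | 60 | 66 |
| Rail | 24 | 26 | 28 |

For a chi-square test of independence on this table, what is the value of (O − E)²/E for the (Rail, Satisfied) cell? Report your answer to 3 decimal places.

0.176

Row total (Rail) = 78; column total (Satisfied) = 122; N = 364.
Expected count E = 78 × 122 / 364 = 26.1429.
Contribution = (O − E)²/E = (24 − 26.1429)² / 26.1429 = 0.176.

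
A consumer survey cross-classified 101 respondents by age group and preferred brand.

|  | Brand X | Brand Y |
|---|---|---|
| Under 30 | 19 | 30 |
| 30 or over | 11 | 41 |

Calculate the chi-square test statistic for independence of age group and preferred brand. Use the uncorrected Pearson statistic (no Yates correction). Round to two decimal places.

3.75

Row totals: 49, 52. Column totals: 30, 71. Grand total N = 101.
Expected counts (row total × column total / N):
  Under 30, Brand X: 49×30/101 = 14.554
  Under 30, Brand Y: 49×71/101 = 34.446
  30 or over, Brand X: 52×30/101 = 15.446
  30 or over, Brand Y: 52×71/101 = 36.554
Contributions (O − E)²/E:
  (19 − 14.554)²/14.554 = 1.3582
  (30 − 34.446)²/34.446 = 0.5739
  (11 − 15.446)²/15.446 = 1.2797
  (41 − 36.554)²/36.554 = 0.5408
χ² = 1.3582 + 0.5739 + 1.2797 + 0.5408 = 3.75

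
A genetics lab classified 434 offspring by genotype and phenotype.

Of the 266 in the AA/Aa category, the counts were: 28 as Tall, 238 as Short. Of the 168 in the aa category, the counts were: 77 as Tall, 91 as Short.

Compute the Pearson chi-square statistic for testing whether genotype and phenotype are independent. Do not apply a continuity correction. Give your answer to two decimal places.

Row totals: 266, 168. Column totals: 105, 329. Grand total N = 434.
Expected counts (row total × column total / N):
  AA/Aa, Tall: 266×105/434 = 64.355
  AA/Aa, Short: 266×329/434 = 201.645
  aa, Tall: 168×105/434 = 40.645
  aa, Short: 168×329/434 = 127.355
Contributions (O − E)²/E:
  (28 − 64.355)²/64.355 = 20.5374
  (238 − 201.645)²/201.645 = 6.5545
  (77 − 40.645)²/40.645 = 32.5178
  (91 − 127.355)²/127.355 = 10.3780
χ² = 20.5374 + 6.5545 + 32.5178 + 10.3780 = 69.99

69.99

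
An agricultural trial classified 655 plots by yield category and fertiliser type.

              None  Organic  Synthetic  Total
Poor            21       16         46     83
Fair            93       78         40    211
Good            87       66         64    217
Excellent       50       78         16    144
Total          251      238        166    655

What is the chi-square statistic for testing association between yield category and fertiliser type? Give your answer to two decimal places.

Grand total N = 655.
Expected counts (row total × column total / N):
  Poor, None: 83×251/655 = 31.806
  Poor, Organic: 83×238/655 = 30.159
  Poor, Synthetic: 83×166/655 = 21.035
  Fair, None: 211×251/655 = 80.856
  Fair, Organic: 211×238/655 = 76.669
  Fair, Synthetic: 211×166/655 = 53.475
  Good, None: 217×251/655 = 83.156
  Good, Organic: 217×238/655 = 78.849
  Good, Synthetic: 217×166/655 = 54.995
  Excellent, None: 144×251/655 = 55.182
  Excellent, Organic: 144×238/655 = 52.324
  Excellent, Synthetic: 144×166/655 = 36.495
Contributions (O − E)²/E:
  (21 − 31.806)²/31.806 = 3.6713
  (16 − 30.159)²/30.159 = 6.6473
  (46 − 21.035)²/21.035 = 29.6292
  (93 − 80.856)²/80.856 = 1.8239
  (78 − 76.669)²/76.669 = 0.0231
  (40 − 53.475)²/53.475 = 3.3955
  (87 − 83.156)²/83.156 = 0.1777
  (66 − 78.849)²/78.849 = 2.0938
  (64 − 54.995)²/54.995 = 1.4745
  (50 − 55.182)²/55.182 = 0.4866
  (78 − 52.324)²/52.324 = 12.5995
  (16 − 36.495)²/36.495 = 11.5097
χ² = 3.6713 + 6.6473 + 29.6292 + 1.8239 + 0.0231 + 3.3955 + 0.1777 + 2.0938 + 1.4745 + 0.4866 + 12.5995 + 11.5097 = 73.53

73.53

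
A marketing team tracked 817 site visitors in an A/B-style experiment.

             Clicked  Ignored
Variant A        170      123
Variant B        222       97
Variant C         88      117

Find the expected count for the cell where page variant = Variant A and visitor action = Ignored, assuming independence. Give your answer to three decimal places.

120.858

Row total (Variant A) = 293; column total (Ignored) = 337; grand total N = 817.
Expected count = (row total × column total) / N = 293 × 337 / 817 = 120.858.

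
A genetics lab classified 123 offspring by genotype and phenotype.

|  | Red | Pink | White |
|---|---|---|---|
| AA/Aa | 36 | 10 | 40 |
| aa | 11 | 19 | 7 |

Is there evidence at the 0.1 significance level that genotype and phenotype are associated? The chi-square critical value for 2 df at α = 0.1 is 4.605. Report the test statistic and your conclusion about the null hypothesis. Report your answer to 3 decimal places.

Row totals: 86, 37. Column totals: 47, 29, 47. Grand total N = 123.
Expected counts (row total × column total / N):
  AA/Aa, Red: 86×47/123 = 32.8618
  AA/Aa, Pink: 86×29/123 = 20.2764
  AA/Aa, White: 86×47/123 = 32.8618
  aa, Red: 37×47/123 = 14.1382
  aa, Pink: 37×29/123 = 8.7236
  aa, White: 37×47/123 = 14.1382
Contributions (O − E)²/E:
  (36 − 32.8618)²/32.8618 = 0.2997
  (10 − 20.2764)²/20.2764 = 5.2082
  (40 − 32.8618)²/32.8618 = 1.5506
  (11 − 14.1382)²/14.1382 = 0.6966
  (19 − 8.7236)²/8.7236 = 12.1056
  (7 − 14.1382)²/14.1382 = 3.6040
χ² = 0.2997 + 5.2082 + 1.5506 + 0.6966 + 12.1056 + 3.6040 = 23.465
df = (2−1)(3−1) = 2. Since 23.465 > 4.605, reject the null hypothesis of independence at α = 0.1.

23.465; reject H₀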